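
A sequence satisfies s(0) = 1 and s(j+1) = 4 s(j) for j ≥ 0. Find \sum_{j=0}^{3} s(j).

s(1) = 4·1 = 4
s(2) = 4·4 = 16
s(3) = 4·16 = 64
Sum = 1 + 4 + 16 + 64 = 85

85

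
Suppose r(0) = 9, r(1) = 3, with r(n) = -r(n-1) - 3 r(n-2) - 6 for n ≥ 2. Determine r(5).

-150

r(2) = -3 - 3·9 - 6 = -36
r(3) = -(-36) - 3·3 - 6 = 21
r(4) = -21 - 3·(-36) - 6 = 81
r(5) = -81 - 3·21 - 6 = -150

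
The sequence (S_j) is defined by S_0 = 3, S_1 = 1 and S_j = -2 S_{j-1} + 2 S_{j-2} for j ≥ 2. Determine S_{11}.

S_2 = -2·1 + 2·3 = 4
S_3 = -2·4 + 2·1 = -6
S_4 = -2·(-6) + 2·4 = 20
S_5 = -2·20 + 2·(-6) = -52
S_6 = -2·(-52) + 2·20 = 144
S_7 = -2·144 + 2·(-52) = -392
S_8 = -2·(-392) + 2·144 = 1072
S_9 = -2·1072 + 2·(-392) = -2928
S_{10} = -2·(-2928) + 2·1072 = 8000
S_{11} = -2·8000 + 2·(-2928) = -21856

-21856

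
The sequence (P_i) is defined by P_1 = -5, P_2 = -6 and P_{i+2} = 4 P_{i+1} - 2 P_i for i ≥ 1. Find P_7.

P_3 = 4*(-6) - 2*(-5) = -14
P_4 = 4*(-14) - 2*(-6) = -44
P_5 = 4*(-44) - 2*(-14) = -148
P_6 = 4*(-148) - 2*(-44) = -504
P_7 = 4*(-504) - 2*(-148) = -1720

-1720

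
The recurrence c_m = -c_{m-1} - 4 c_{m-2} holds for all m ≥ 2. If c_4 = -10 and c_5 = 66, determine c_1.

2

Rearranging, c_{m-2} = (c_m + c_{m-1}) / -4.
c_3 = (66 + (-10)) / -4 = 56/-4 = -14
c_2 = (-10 + (-14)) / -4 = -24/-4 = 6
c_1 = (-14 + 6) / -4 = -8/-4 = 2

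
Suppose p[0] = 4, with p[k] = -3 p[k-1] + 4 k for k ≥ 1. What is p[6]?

2376

p[1] = -3*4 + 4 = -8
p[2] = -3*(-8) + 8 = 32
p[3] = -3*32 + 12 = -84
p[4] = -3*(-84) + 16 = 268
p[5] = -3*268 + 20 = -784
p[6] = -3*(-784) + 24 = 2376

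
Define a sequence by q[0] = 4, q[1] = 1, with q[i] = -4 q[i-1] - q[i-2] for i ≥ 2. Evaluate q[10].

-313496

q[2] = -4(1) - 4 = -8
q[3] = -4(-8) - 1 = 31
q[4] = -4(31) - (-8) = -116
q[5] = -4(-116) - 31 = 433
q[6] = -4(433) - (-116) = -1616
q[7] = -4(-1616) - 433 = 6031
q[8] = -4(6031) - (-1616) = -22508
q[9] = -4(-22508) - 6031 = 84001
q[10] = -4(84001) - (-22508) = -313496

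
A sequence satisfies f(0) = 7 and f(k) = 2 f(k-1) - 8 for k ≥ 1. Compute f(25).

-33554424

The fixed point is -8/(1 - 2) = 8, so f(k) - 8 = 2(f(k-1) - 8).
Hence f(k) = -1·2^k + 8.
f(25) = -1·2^{25} + 8 = -1·33554432 + 8 = -33554424.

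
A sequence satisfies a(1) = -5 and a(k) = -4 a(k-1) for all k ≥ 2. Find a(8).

81920

a(2) = -4*(-5) = 20
a(3) = -4*20 = -80
a(4) = -4*(-80) = 320
a(5) = -4*320 = -1280
a(6) = -4*(-1280) = 5120
a(7) = -4*5120 = -20480
a(8) = -4*(-20480) = 81920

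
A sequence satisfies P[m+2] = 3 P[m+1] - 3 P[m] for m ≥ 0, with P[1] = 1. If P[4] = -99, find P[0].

Let P[0] = z.
P[2] = 3 - 3z
P[3] = 6 - 9z
P[4] = 9 - 18z
So 9 - 18z = -99, giving z = 6.

6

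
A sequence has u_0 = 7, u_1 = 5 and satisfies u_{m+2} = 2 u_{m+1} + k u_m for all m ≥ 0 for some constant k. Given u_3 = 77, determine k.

3

u_2 = 10 + 7k
u_3 = 20 + 19k
So 20 + 19k = 77, giving k = 3.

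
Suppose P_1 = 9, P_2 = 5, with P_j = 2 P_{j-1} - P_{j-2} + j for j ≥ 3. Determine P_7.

50

P_3 = 2(5) - 9 + 3 = 4
P_4 = 2(4) - 5 + 4 = 7
P_5 = 2(7) - 4 + 5 = 15
P_6 = 2(15) - 7 + 6 = 29
P_7 = 2(29) - 15 + 7 = 50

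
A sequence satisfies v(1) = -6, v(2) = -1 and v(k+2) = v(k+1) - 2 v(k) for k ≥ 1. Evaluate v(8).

53

v(3) = (-1) - 2*(-6) = 11
v(4) = 11 - 2*(-1) = 13
v(5) = 13 - 2*11 = -9
v(6) = (-9) - 2*13 = -35
v(7) = (-35) - 2*(-9) = -17
v(8) = (-17) - 2*(-35) = 53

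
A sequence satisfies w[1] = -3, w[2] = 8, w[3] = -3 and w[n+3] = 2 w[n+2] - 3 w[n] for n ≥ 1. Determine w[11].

342

w[4] = 2(-3) - 3(-3) = 3
w[5] = 2(3) - 3(8) = -18
w[6] = 2(-18) - 3(-3) = -27
w[7] = 2(-27) - 3(3) = -63
w[8] = 2(-63) - 3(-18) = -72
w[9] = 2(-72) - 3(-27) = -63
w[10] = 2(-63) - 3(-63) = 63
w[11] = 2(63) - 3(-72) = 342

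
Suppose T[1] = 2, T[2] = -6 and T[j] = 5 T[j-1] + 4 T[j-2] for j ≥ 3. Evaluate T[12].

-148594694

T[3] = 5·(-6) + 4·2 = -22
T[4] = 5·(-22) + 4·(-6) = -134
T[5] = 5·(-134) + 4·(-22) = -758
T[6] = 5·(-758) + 4·(-134) = -4326
T[7] = 5·(-4326) + 4·(-758) = -24662
T[8] = 5·(-24662) + 4·(-4326) = -140614
T[9] = 5·(-140614) + 4·(-24662) = -801718
T[10] = 5·(-801718) + 4·(-140614) = -4571046
T[11] = 5·(-4571046) + 4·(-801718) = -26062102
T[12] = 5·(-26062102) + 4·(-4571046) = -148594694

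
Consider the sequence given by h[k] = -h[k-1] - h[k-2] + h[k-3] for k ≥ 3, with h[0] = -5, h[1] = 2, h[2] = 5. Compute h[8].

7

h[3] = -5 - 2 + (-5) = -12
h[4] = -(-12) - 5 + 2 = 9
h[5] = -9 - (-12) + 5 = 8
h[6] = -8 - 9 + (-12) = -29
h[7] = -(-29) - 8 + 9 = 30
h[8] = -30 - (-29) + 8 = 7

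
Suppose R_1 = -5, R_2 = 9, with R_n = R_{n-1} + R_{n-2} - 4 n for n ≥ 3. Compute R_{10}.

-763

R_3 = 9 + (-5) - 12 = -8
R_4 = (-8) + 9 - 16 = -15
R_5 = (-15) + (-8) - 20 = -43
R_6 = (-43) + (-15) - 24 = -82
R_7 = (-82) + (-43) - 28 = -153
R_8 = (-153) + (-82) - 32 = -267
R_9 = (-267) + (-153) - 36 = -456
R_{10} = (-456) + (-267) - 40 = -763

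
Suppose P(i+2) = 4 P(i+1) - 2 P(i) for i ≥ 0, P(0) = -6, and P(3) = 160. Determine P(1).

Let P(1) = v.
P(2) = 12 + 4v
P(3) = 48 + 14v
So 48 + 14v = 160, giving v = 8.

8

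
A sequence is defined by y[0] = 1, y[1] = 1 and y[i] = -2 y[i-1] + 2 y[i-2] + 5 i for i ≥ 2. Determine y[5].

-73

y[2] = -2·1 + 2·1 + 10 = 10
y[3] = -2·10 + 2·1 + 15 = -3
y[4] = -2·(-3) + 2·10 + 20 = 46
y[5] = -2·46 + 2·(-3) + 25 = -73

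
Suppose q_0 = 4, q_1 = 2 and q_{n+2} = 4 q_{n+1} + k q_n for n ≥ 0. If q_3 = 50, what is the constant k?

1

q_2 = 8 + 4k
q_3 = 32 + 18k
So 32 + 18k = 50, giving k = 1.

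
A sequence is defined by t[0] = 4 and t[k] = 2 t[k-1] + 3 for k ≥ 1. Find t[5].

221

t[1] = 2*4 + 3 = 11
t[2] = 2*11 + 3 = 25
t[3] = 2*25 + 3 = 53
t[4] = 2*53 + 3 = 109
t[5] = 2*109 + 3 = 221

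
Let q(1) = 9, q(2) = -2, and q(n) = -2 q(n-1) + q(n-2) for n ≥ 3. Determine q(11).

q(3) = -2·(-2) + 9 = 13
q(4) = -2·13 + (-2) = -28
q(5) = -2·(-28) + 13 = 69
q(6) = -2·69 + (-28) = -166
q(7) = -2·(-166) + 69 = 401
q(8) = -2·401 + (-166) = -968
q(9) = -2·(-968) + 401 = 2337
q(10) = -2·2337 + (-968) = -5642
q(11) = -2·(-5642) + 2337 = 13621

13621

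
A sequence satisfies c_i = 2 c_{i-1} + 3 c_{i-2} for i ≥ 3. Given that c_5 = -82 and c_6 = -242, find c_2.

Rearranging, c_{i-2} = (c_i - 2 c_{i-1}) / 3.
c_4 = (-242 - 2*(-82)) / 3 = -78/3 = -26
c_3 = (-82 - 2*(-26)) / 3 = -30/3 = -10
c_2 = (-26 - 2*(-10)) / 3 = -6/3 = -2

-2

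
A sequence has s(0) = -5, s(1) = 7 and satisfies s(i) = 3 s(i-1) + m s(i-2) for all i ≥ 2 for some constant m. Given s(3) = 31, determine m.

s(2) = 21 - 5m
s(3) = 63 - 8m
So 63 - 8m = 31, giving m = 4.

4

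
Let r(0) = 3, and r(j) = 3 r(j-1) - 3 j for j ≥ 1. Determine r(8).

r(1) = 3·3 - 3 = 6
r(2) = 3·6 - 6 = 12
r(3) = 3·12 - 9 = 27
r(4) = 3·27 - 12 = 69
r(5) = 3·69 - 15 = 192
r(6) = 3·192 - 18 = 558
r(7) = 3·558 - 21 = 1653
r(8) = 3·1653 - 24 = 4935

4935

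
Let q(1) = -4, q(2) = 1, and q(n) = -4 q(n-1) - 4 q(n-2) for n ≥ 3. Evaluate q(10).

-14080

q(3) = -4(1) - 4(-4) = 12
q(4) = -4(12) - 4(1) = -52
q(5) = -4(-52) - 4(12) = 160
q(6) = -4(160) - 4(-52) = -432
q(7) = -4(-432) - 4(160) = 1088
q(8) = -4(1088) - 4(-432) = -2624
q(9) = -4(-2624) - 4(1088) = 6144
q(10) = -4(6144) - 4(-2624) = -14080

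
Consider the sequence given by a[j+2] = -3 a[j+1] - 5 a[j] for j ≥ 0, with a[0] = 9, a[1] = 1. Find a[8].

a[2] = -3*1 - 5*9 = -48
a[3] = -3*(-48) - 5*1 = 139
a[4] = -3*139 - 5*(-48) = -177
a[5] = -3*(-177) - 5*139 = -164
a[6] = -3*(-164) - 5*(-177) = 1377
a[7] = -3*1377 - 5*(-164) = -3311
a[8] = -3*(-3311) - 5*1377 = 3048

3048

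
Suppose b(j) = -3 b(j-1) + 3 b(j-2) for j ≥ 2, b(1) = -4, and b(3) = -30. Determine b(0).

Let b(0) = z.
b(2) = 12 + 3z
b(3) = -48 - 9z
So -48 - 9z = -30, giving z = -2.

-2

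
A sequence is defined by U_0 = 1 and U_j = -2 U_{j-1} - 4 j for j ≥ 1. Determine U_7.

-252

U_1 = -2·1 - 4 = -6
U_2 = -2·(-6) - 8 = 4
U_3 = -2·4 - 12 = -20
U_4 = -2·(-20) - 16 = 24
U_5 = -2·24 - 20 = -68
U_6 = -2·(-68) - 24 = 112
U_7 = -2·112 - 28 = -252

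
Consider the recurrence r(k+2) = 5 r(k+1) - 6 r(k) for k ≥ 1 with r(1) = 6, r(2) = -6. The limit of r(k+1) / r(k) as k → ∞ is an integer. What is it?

3

The characteristic equation is r^2 - 5r + 6 = 0, which factors as (r - 3)(r - 2) = 0.
So the roots are 3 and 2. Since |3| > |2| and the coefficient of 3^k is non-zero, the ratio tends to 3.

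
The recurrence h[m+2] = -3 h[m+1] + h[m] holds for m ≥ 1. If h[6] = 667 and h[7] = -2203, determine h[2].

4

Rearranging, h[m-2] = h[m] + 3 h[m-1].
h[5] = -2203 + 3(667) = -202
h[4] = 667 + 3(-202) = 61
h[3] = -202 + 3(61) = -19
h[2] = 61 + 3(-19) = 4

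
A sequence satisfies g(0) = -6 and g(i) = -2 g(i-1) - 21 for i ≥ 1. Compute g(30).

1073741817

The fixed point is -21/(1 + 2) = -7, so g(i) + 7 = -2(g(i-1) + 7).
Hence g(i) = 1·(-2)^i - 7.
g(30) = 1·(-2)^{30} - 7 = 1·1073741824 - 7 = 1073741817.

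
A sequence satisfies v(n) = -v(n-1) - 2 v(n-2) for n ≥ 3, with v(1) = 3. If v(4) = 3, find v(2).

3

Let v(2) = z.
v(3) = -6 - z
v(4) = 6 - z
So 6 - z = 3, giving z = 3.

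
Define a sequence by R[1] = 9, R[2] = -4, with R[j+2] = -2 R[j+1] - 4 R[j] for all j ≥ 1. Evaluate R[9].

-1792

R[3] = -2·(-4) - 4·9 = -28
R[4] = -2·(-28) - 4·(-4) = 72
R[5] = -2·72 - 4·(-28) = -32
R[6] = -2·(-32) - 4·72 = -224
R[7] = -2·(-224) - 4·(-32) = 576
R[8] = -2·576 - 4·(-224) = -256
R[9] = -2·(-256) - 4·576 = -1792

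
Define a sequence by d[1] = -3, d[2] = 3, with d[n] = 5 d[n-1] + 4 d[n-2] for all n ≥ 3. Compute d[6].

d[3] = 5(3) + 4(-3) = 3
d[4] = 5(3) + 4(3) = 27
d[5] = 5(27) + 4(3) = 147
d[6] = 5(147) + 4(27) = 843

843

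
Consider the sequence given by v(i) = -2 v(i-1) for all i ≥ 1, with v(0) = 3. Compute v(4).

48

v(1) = -2*3 = -6
v(2) = -2*(-6) = 12
v(3) = -2*12 = -24
v(4) = -2*(-24) = 48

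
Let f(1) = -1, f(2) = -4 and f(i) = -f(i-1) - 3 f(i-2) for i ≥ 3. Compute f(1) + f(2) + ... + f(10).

f(3) = -(-4) - 3*(-1) = 7
f(4) = -7 - 3*(-4) = 5
f(5) = -5 - 3*7 = -26
f(6) = -(-26) - 3*5 = 11
f(7) = -11 - 3*(-26) = 67
f(8) = -67 - 3*11 = -100
f(9) = -(-100) - 3*67 = -101
f(10) = -(-101) - 3*(-100) = 401
Sum = (-1) + (-4) + 7 + 5 + (-26) + 11 + 67 + (-100) + (-101) + 401 = 259

259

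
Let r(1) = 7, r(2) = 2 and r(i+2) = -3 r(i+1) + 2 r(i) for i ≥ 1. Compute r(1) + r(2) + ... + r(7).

761

r(3) = -3·2 + 2·7 = 8
r(4) = -3·8 + 2·2 = -20
r(5) = -3·(-20) + 2·8 = 76
r(6) = -3·76 + 2·(-20) = -268
r(7) = -3·(-268) + 2·76 = 956
Sum = 7 + 2 + 8 + (-20) + 76 + (-268) + 956 = 761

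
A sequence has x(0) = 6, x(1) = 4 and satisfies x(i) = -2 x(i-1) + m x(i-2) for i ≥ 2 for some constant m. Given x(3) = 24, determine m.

-1

x(2) = -8 + 6m
x(3) = 16 - 8m
So 16 - 8m = 24, giving m = -1.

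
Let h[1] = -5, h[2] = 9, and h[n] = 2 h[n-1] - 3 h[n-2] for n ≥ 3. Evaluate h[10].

h[3] = 2(9) - 3(-5) = 33
h[4] = 2(33) - 3(9) = 39
h[5] = 2(39) - 3(33) = -21
h[6] = 2(-21) - 3(39) = -159
h[7] = 2(-159) - 3(-21) = -255
h[8] = 2(-255) - 3(-159) = -33
h[9] = 2(-33) - 3(-255) = 699
h[10] = 2(699) - 3(-33) = 1497

1497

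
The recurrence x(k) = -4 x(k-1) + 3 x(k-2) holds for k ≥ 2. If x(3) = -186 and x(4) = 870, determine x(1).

Rearranging, x(k-2) = (x(k) + 4 x(k-1)) / 3.
x(2) = (870 + 4*(-186)) / 3 = 126/3 = 42
x(1) = (-186 + 4*42) / 3 = -18/3 = -6

-6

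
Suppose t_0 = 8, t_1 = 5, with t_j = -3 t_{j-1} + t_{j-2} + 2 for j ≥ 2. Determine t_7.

t_2 = -3·5 + 8 + 2 = -5
t_3 = -3·(-5) + 5 + 2 = 22
t_4 = -3·22 + (-5) + 2 = -69
t_5 = -3·(-69) + 22 + 2 = 231
t_6 = -3·231 + (-69) + 2 = -760
t_7 = -3·(-760) + 231 + 2 = 2513

2513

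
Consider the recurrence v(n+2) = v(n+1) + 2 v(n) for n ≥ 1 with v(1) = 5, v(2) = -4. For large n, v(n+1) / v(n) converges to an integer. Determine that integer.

The characteristic equation is r^2 - r - 2 = 0, which factors as (r - 2)(r + 1) = 0.
So the roots are 2 and -1. Since |2| > |-1| and the coefficient of 2^n is non-zero, the ratio tends to 2.

2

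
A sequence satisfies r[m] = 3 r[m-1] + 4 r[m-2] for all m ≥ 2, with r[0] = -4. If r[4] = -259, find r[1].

-1

Let r[1] = z.
r[2] = -16 + 3z
r[3] = -48 + 13z
r[4] = -208 + 51z
So -208 + 51z = -259, giving z = -1.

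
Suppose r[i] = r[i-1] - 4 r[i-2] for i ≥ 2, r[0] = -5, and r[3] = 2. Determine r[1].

Let r[1] = x.
r[2] = 20 + x
r[3] = 20 - 3x
So 20 - 3x = 2, giving x = 6.

6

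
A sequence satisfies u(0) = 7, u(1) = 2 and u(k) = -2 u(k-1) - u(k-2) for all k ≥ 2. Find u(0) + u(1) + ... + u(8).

u(2) = -2(2) - 7 = -11
u(3) = -2(-11) - 2 = 20
u(4) = -2(20) - (-11) = -29
u(5) = -2(-29) - 20 = 38
u(6) = -2(38) - (-29) = -47
u(7) = -2(-47) - 38 = 56
u(8) = -2(56) - (-47) = -65
Sum = 7 + 2 + (-11) + 20 + (-29) + 38 + (-47) + 56 + (-65) = -29

-29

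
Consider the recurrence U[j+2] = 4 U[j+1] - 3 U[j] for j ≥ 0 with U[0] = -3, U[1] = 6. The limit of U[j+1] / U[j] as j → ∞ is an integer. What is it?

3

The characteristic equation is r^2 - 4r + 3 = 0, which factors as (r - 3)(r - 1) = 0.
So the roots are 3 and 1. Since |3| > |1| and the coefficient of 3^j is non-zero, the ratio tends to 3.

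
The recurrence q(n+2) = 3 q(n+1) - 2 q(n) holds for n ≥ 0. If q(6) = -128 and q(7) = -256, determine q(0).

-2

Rearranging, q(n-2) = (q(n) - 3 q(n-1)) / -2.
q(5) = (-256 - 3(-128)) / -2 = 128/-2 = -64
q(4) = (-128 - 3(-64)) / -2 = 64/-2 = -32
q(3) = (-64 - 3(-32)) / -2 = 32/-2 = -16
q(2) = (-32 - 3(-16)) / -2 = 16/-2 = -8
q(1) = (-16 - 3(-8)) / -2 = 8/-2 = -4
q(0) = (-8 - 3(-4)) / -2 = 4/-2 = -2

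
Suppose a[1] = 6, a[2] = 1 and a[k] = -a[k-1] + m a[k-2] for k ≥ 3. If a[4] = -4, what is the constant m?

1

a[3] = -1 + 6m
a[4] = 1 - 5m
So 1 - 5m = -4, giving m = 1.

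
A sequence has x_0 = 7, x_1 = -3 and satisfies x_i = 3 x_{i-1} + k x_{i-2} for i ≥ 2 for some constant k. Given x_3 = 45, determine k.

4

x_2 = -9 + 7k
x_3 = -27 + 18k
So -27 + 18k = 45, giving k = 4.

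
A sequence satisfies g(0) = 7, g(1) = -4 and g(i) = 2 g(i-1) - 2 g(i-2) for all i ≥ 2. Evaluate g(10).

-352

g(2) = 2·(-4) - 2·7 = -22
g(3) = 2·(-22) - 2·(-4) = -36
g(4) = 2·(-36) - 2·(-22) = -28
g(5) = 2·(-28) - 2·(-36) = 16
g(6) = 2·16 - 2·(-28) = 88
g(7) = 2·88 - 2·16 = 144
g(8) = 2·144 - 2·88 = 112
g(9) = 2·112 - 2·144 = -64
g(10) = 2·(-64) - 2·112 = -352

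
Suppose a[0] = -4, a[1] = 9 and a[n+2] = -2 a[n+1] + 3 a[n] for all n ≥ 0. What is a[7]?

7107

a[2] = -2(9) + 3(-4) = -30
a[3] = -2(-30) + 3(9) = 87
a[4] = -2(87) + 3(-30) = -264
a[5] = -2(-264) + 3(87) = 789
a[6] = -2(789) + 3(-264) = -2370
a[7] = -2(-2370) + 3(789) = 7107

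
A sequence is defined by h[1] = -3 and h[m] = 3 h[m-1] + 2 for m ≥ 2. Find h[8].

-4375

h[2] = 3*(-3) + 2 = -7
h[3] = 3*(-7) + 2 = -19
h[4] = 3*(-19) + 2 = -55
h[5] = 3*(-55) + 2 = -163
h[6] = 3*(-163) + 2 = -487
h[7] = 3*(-487) + 2 = -1459
h[8] = 3*(-1459) + 2 = -4375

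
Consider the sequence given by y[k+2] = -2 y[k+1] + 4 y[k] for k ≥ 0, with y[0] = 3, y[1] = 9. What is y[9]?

y[2] = -2*9 + 4*3 = -6
y[3] = -2*(-6) + 4*9 = 48
y[4] = -2*48 + 4*(-6) = -120
y[5] = -2*(-120) + 4*48 = 432
y[6] = -2*432 + 4*(-120) = -1344
y[7] = -2*(-1344) + 4*432 = 4416
y[8] = -2*4416 + 4*(-1344) = -14208
y[9] = -2*(-14208) + 4*4416 = 46080

46080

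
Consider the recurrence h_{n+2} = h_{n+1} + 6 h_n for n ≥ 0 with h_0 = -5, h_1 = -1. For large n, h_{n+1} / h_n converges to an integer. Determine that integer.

The characteristic equation is r^2 - r - 6 = 0, which factors as (r - 3)(r + 2) = 0.
So the roots are 3 and -2. Since |3| > |-2| and the coefficient of 3^n is non-zero, the ratio tends to 3.

3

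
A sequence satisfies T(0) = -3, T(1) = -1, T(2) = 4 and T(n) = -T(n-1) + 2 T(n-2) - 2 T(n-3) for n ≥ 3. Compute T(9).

T(3) = -4 + 2*(-1) - 2*(-3) = 0
T(4) = -0 + 2*4 - 2*(-1) = 10
T(5) = -10 + 2*0 - 2*4 = -18
T(6) = -(-18) + 2*10 - 2*0 = 38
T(7) = -38 + 2*(-18) - 2*10 = -94
T(8) = -(-94) + 2*38 - 2*(-18) = 206
T(9) = -206 + 2*(-94) - 2*38 = -470

-470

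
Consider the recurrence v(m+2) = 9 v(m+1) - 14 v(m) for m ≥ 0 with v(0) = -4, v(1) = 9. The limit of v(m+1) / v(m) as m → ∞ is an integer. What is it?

7

The characteristic equation is r^2 - 9r + 14 = 0, which factors as (r - 7)(r - 2) = 0.
So the roots are 7 and 2. Since |7| > |2| and the coefficient of 7^m is non-zero, the ratio tends to 7.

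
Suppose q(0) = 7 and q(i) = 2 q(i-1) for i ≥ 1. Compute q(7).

896

q(1) = 2(7) = 14
q(2) = 2(14) = 28
q(3) = 2(28) = 56
q(4) = 2(56) = 112
q(5) = 2(112) = 224
q(6) = 2(224) = 448
q(7) = 2(448) = 896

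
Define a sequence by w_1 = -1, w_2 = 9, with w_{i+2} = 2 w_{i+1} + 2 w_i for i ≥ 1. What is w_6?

364

w_3 = 2·9 + 2·(-1) = 16
w_4 = 2·16 + 2·9 = 50
w_5 = 2·50 + 2·16 = 132
w_6 = 2·132 + 2·50 = 364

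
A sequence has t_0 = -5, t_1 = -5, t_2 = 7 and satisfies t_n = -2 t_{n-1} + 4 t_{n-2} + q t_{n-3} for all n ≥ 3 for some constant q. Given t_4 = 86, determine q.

-2

t_3 = -34 - 5q
t_4 = 96 + 5q
So 96 + 5q = 86, giving q = -2.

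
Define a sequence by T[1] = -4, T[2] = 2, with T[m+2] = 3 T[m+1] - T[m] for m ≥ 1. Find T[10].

9116

T[3] = 3·2 - (-4) = 10
T[4] = 3·10 - 2 = 28
T[5] = 3·28 - 10 = 74
T[6] = 3·74 - 28 = 194
T[7] = 3·194 - 74 = 508
T[8] = 3·508 - 194 = 1330
T[9] = 3·1330 - 508 = 3482
T[10] = 3·3482 - 1330 = 9116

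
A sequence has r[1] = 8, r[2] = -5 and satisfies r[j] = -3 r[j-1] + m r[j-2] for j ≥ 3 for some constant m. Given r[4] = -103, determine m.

r[3] = 15 + 8m
r[4] = -45 - 29m
So -45 - 29m = -103, giving m = 2.

2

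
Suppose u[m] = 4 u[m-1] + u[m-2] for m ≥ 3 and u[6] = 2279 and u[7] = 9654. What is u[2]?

7

Rearranging, u[m-2] = u[m] - 4 u[m-1].
u[5] = 9654 - 4*2279 = 538
u[4] = 2279 - 4*538 = 127
u[3] = 538 - 4*127 = 30
u[2] = 127 - 4*30 = 7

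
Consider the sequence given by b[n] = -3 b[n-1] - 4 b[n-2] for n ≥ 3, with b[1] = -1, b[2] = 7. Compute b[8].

-457

b[3] = -3*7 - 4*(-1) = -17
b[4] = -3*(-17) - 4*7 = 23
b[5] = -3*23 - 4*(-17) = -1
b[6] = -3*(-1) - 4*23 = -89
b[7] = -3*(-89) - 4*(-1) = 271
b[8] = -3*271 - 4*(-89) = -457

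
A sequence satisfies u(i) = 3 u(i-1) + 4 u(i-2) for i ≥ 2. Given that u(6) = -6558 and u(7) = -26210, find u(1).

Rearranging, u(i-2) = (u(i) - 3 u(i-1)) / 4.
u(5) = (-26210 - 3(-6558)) / 4 = -6536/4 = -1634
u(4) = (-6558 - 3(-1634)) / 4 = -1656/4 = -414
u(3) = (-1634 - 3(-414)) / 4 = -392/4 = -98
u(2) = (-414 - 3(-98)) / 4 = -120/4 = -30
u(1) = (-98 - 3(-30)) / 4 = -8/4 = -2

-2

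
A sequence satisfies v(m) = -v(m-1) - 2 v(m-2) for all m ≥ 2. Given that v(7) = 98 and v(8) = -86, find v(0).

7

Rearranging, v(m-2) = (v(m) + v(m-1)) / -2.
v(6) = (-86 + 98) / -2 = 12/-2 = -6
v(5) = (98 + (-6)) / -2 = 92/-2 = -46
v(4) = (-6 + (-46)) / -2 = -52/-2 = 26
v(3) = (-46 + 26) / -2 = -20/-2 = 10
v(2) = (26 + 10) / -2 = 36/-2 = -18
v(1) = (10 + (-18)) / -2 = -8/-2 = 4
v(0) = (-18 + 4) / -2 = -14/-2 = 7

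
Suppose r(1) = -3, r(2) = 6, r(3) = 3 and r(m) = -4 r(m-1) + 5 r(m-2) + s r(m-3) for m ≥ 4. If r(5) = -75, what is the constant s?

r(4) = 18 - 3s
r(5) = -57 + 18s
So -57 + 18s = -75, giving s = -1.

-1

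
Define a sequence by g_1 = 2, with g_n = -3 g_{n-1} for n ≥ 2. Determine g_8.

-4374

g_2 = -3·2 = -6
g_3 = -3·(-6) = 18
g_4 = -3·18 = -54
g_5 = -3·(-54) = 162
g_6 = -3·162 = -486
g_7 = -3·(-486) = 1458
g_8 = -3·1458 = -4374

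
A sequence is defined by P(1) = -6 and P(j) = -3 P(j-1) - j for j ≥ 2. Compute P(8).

12163

P(2) = -3·(-6) - 2 = 16
P(3) = -3·16 - 3 = -51
P(4) = -3·(-51) - 4 = 149
P(5) = -3·149 - 5 = -452
P(6) = -3·(-452) - 6 = 1350
P(7) = -3·1350 - 7 = -4057
P(8) = -3·(-4057) - 8 = 12163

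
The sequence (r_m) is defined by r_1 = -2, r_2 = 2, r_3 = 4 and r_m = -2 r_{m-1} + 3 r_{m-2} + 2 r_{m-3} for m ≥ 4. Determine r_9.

1580

r_4 = -2(4) + 3(2) + 2(-2) = -6
r_5 = -2(-6) + 3(4) + 2(2) = 28
r_6 = -2(28) + 3(-6) + 2(4) = -66
r_7 = -2(-66) + 3(28) + 2(-6) = 204
r_8 = -2(204) + 3(-66) + 2(28) = -550
r_9 = -2(-550) + 3(204) + 2(-66) = 1580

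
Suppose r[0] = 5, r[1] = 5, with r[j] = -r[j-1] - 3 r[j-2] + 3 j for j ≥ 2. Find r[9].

r[2] = -5 - 3(5) + 6 = -14
r[3] = -(-14) - 3(5) + 9 = 8
r[4] = -8 - 3(-14) + 12 = 46
r[5] = -46 - 3(8) + 15 = -55
r[6] = -(-55) - 3(46) + 18 = -65
r[7] = -(-65) - 3(-55) + 21 = 251
r[8] = -251 - 3(-65) + 24 = -32
r[9] = -(-32) - 3(251) + 27 = -694

-694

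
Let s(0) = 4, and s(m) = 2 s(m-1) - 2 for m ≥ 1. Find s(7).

s(1) = 2*4 - 2 = 6
s(2) = 2*6 - 2 = 10
s(3) = 2*10 - 2 = 18
s(4) = 2*18 - 2 = 34
s(5) = 2*34 - 2 = 66
s(6) = 2*66 - 2 = 130
s(7) = 2*130 - 2 = 258

258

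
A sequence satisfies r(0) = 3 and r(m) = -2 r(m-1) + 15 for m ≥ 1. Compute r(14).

The fixed point is 15/(1 + 2) = 5, so r(m) - 5 = -2(r(m-1) - 5).
Hence r(m) = -2·(-2)^m + 5.
r(14) = -2·(-2)^{14} + 5 = -2·16384 + 5 = -32763.

-32763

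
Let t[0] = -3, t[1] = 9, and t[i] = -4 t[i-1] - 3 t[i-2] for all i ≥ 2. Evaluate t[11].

531441

t[2] = -4(9) - 3(-3) = -27
t[3] = -4(-27) - 3(9) = 81
t[4] = -4(81) - 3(-27) = -243
t[5] = -4(-243) - 3(81) = 729
t[6] = -4(729) - 3(-243) = -2187
t[7] = -4(-2187) - 3(729) = 6561
t[8] = -4(6561) - 3(-2187) = -19683
t[9] = -4(-19683) - 3(6561) = 59049
t[10] = -4(59049) - 3(-19683) = -177147
t[11] = -4(-177147) - 3(59049) = 531441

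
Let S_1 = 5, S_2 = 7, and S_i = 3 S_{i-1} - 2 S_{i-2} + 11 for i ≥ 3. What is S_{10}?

6549

S_3 = 3(7) - 2(5) + 11 = 22
S_4 = 3(22) - 2(7) + 11 = 63
S_5 = 3(63) - 2(22) + 11 = 156
S_6 = 3(156) - 2(63) + 11 = 353
S_7 = 3(353) - 2(156) + 11 = 758
S_8 = 3(758) - 2(353) + 11 = 1579
S_9 = 3(1579) - 2(758) + 11 = 3232
S_{10} = 3(3232) - 2(1579) + 11 = 6549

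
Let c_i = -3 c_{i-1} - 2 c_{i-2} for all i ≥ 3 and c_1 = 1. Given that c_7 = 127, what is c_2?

-3

Let c_2 = w.
c_3 = -2 - 3w
c_4 = 6 + 7w
c_5 = -14 - 15w
c_6 = 30 + 31w
c_7 = -62 - 63w
So -62 - 63w = 127, giving w = -3.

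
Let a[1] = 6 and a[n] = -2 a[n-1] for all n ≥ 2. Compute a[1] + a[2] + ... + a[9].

1026

a[2] = -2·6 = -12
a[3] = -2·(-12) = 24
a[4] = -2·24 = -48
a[5] = -2·(-48) = 96
a[6] = -2·96 = -192
a[7] = -2·(-192) = 384
a[8] = -2·384 = -768
a[9] = -2·(-768) = 1536
Sum = 6 + (-12) + 24 + (-48) + 96 + (-192) + 384 + (-768) + 1536 = 1026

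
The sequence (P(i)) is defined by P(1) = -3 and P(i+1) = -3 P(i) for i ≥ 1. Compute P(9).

-19683

P(2) = -3*(-3) = 9
P(3) = -3*9 = -27
P(4) = -3*(-27) = 81
P(5) = -3*81 = -243
P(6) = -3*(-243) = 729
P(7) = -3*729 = -2187
P(8) = -3*(-2187) = 6561
P(9) = -3*6561 = -19683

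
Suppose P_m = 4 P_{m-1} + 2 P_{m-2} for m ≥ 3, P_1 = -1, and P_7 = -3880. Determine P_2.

-2

Let P_2 = z.
P_3 = -2 + 4z
P_4 = -8 + 18z
P_5 = -36 + 80z
P_6 = -160 + 356z
P_7 = -712 + 1584z
So -712 + 1584z = -3880, giving z = -2.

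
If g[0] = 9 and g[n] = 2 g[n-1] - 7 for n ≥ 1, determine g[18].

The fixed point is -7/(1 - 2) = 7, so g[n] - 7 = 2(g[n-1] - 7).
Hence g[n] = 2·2^n + 7.
g[18] = 2·2^{18} + 7 = 2·262144 + 7 = 524295.

524295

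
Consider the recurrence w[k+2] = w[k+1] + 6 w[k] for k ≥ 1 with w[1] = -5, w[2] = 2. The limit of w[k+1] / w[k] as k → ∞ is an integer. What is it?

3

The characteristic equation is r^2 - r - 6 = 0, which factors as (r - 3)(r + 2) = 0.
So the roots are 3 and -2. Since |3| > |-2| and the coefficient of 3^k is non-zero, the ratio tends to 3.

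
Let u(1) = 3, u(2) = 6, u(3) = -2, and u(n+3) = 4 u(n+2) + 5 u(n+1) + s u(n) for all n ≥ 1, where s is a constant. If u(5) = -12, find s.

-5

u(4) = 22 + 3s
u(5) = 78 + 18s
So 78 + 18s = -12, giving s = -5.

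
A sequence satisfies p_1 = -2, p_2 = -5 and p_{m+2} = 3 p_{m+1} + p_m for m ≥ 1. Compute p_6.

-611

p_3 = 3·(-5) + (-2) = -17
p_4 = 3·(-17) + (-5) = -56
p_5 = 3·(-56) + (-17) = -185
p_6 = 3·(-185) + (-56) = -611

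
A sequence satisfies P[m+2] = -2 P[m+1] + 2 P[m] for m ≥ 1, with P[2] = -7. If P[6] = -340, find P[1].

Let P[1] = y.
P[3] = 14 + 2y
P[4] = -42 - 4y
P[5] = 112 + 12y
P[6] = -308 - 32y
So -308 - 32y = -340, giving y = 1.

1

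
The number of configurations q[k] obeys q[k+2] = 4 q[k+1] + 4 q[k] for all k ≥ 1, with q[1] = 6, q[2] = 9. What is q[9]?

729600

q[3] = 4*9 + 4*6 = 60
q[4] = 4*60 + 4*9 = 276
q[5] = 4*276 + 4*60 = 1344
q[6] = 4*1344 + 4*276 = 6480
q[7] = 4*6480 + 4*1344 = 31296
q[8] = 4*31296 + 4*6480 = 151104
q[9] = 4*151104 + 4*31296 = 729600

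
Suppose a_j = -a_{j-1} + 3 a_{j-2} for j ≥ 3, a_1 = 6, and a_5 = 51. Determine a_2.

Let a_2 = w.
a_3 = 18 - w
a_4 = -18 + 4w
a_5 = 72 - 7w
So 72 - 7w = 51, giving w = 3.

3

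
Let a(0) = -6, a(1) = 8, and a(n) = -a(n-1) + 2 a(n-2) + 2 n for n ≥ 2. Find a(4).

-62

a(2) = -8 + 2(-6) + 4 = -16
a(3) = -(-16) + 2(8) + 6 = 38
a(4) = -38 + 2(-16) + 8 = -62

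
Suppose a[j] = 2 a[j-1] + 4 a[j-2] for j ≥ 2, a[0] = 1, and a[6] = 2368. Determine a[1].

Let a[1] = v.
a[2] = 4 + 2v
a[3] = 8 + 8v
a[4] = 32 + 24v
a[5] = 96 + 80v
a[6] = 320 + 256v
So 320 + 256v = 2368, giving v = 8.

8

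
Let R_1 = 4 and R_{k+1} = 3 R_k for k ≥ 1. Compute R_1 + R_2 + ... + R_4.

160

R_2 = 3(4) = 12
R_3 = 3(12) = 36
R_4 = 3(36) = 108
Sum = 4 + 12 + 36 + 108 = 160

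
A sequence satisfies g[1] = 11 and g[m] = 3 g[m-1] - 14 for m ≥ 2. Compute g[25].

1129718145931

The fixed point is -14/(1 - 3) = 7, so g[m] - 7 = 3(g[m-1] - 7).
Hence g[m] = 4·3^{m-1} + 7.
g[25] = 4·3^{24} + 7 = 4·282429536481 + 7 = 1129718145931.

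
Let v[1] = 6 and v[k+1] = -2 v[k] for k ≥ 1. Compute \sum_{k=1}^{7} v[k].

v[2] = -2(6) = -12
v[3] = -2(-12) = 24
v[4] = -2(24) = -48
v[5] = -2(-48) = 96
v[6] = -2(96) = -192
v[7] = -2(-192) = 384
Sum = 6 + (-12) + 24 + (-48) + 96 + (-192) + 384 = 258

258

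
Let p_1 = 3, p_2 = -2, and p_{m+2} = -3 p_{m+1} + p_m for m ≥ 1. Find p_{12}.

p_3 = -3·(-2) + 3 = 9
p_4 = -3·9 + (-2) = -29
p_5 = -3·(-29) + 9 = 96
p_6 = -3·96 + (-29) = -317
p_7 = -3·(-317) + 96 = 1047
p_8 = -3·1047 + (-317) = -3458
p_9 = -3·(-3458) + 1047 = 11421
p_{10} = -3·11421 + (-3458) = -37721
p_{11} = -3·(-37721) + 11421 = 124584
p_{12} = -3·124584 + (-37721) = -411473

-411473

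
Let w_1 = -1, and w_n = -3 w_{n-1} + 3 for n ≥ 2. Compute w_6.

w_2 = -3(-1) + 3 = 6
w_3 = -3(6) + 3 = -15
w_4 = -3(-15) + 3 = 48
w_5 = -3(48) + 3 = -141
w_6 = -3(-141) + 3 = 426

426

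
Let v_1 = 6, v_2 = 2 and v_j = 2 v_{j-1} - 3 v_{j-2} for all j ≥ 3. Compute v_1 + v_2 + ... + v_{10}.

v_3 = 2·2 - 3·6 = -14
v_4 = 2·(-14) - 3·2 = -34
v_5 = 2·(-34) - 3·(-14) = -26
v_6 = 2·(-26) - 3·(-34) = 50
v_7 = 2·50 - 3·(-26) = 178
v_8 = 2·178 - 3·50 = 206
v_9 = 2·206 - 3·178 = -122
v_{10} = 2·(-122) - 3·206 = -862
Sum = 6 + 2 + (-14) + (-34) + (-26) + 50 + 178 + 206 + (-122) + (-862) = -616

-616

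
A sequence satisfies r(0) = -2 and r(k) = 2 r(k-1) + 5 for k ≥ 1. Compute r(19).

The fixed point is 5/(1 - 2) = -5, so r(k) + 5 = 2(r(k-1) + 5).
Hence r(k) = 3·2^k - 5.
r(19) = 3·2^{19} - 5 = 3·524288 - 5 = 1572859.

1572859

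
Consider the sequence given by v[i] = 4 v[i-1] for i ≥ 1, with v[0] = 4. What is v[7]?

v[1] = 4·4 = 16
v[2] = 4·16 = 64
v[3] = 4·64 = 256
v[4] = 4·256 = 1024
v[5] = 4·1024 = 4096
v[6] = 4·4096 = 16384
v[7] = 4·16384 = 65536

65536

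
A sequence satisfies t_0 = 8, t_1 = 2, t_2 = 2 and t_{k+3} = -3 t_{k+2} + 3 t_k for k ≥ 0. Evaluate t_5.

150

t_3 = -3*2 + 3*8 = 18
t_4 = -3*18 + 3*2 = -48
t_5 = -3*(-48) + 3*2 = 150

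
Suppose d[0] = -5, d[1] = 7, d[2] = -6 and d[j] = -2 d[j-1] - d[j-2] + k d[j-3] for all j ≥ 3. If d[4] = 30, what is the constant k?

d[3] = 5 - 5k
d[4] = -4 + 17k
So -4 + 17k = 30, giving k = 2.

2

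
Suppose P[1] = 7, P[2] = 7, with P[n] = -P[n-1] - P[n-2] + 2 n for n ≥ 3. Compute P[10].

P[3] = -7 - 7 + 6 = -8
P[4] = -(-8) - 7 + 8 = 9
P[5] = -9 - (-8) + 10 = 9
P[6] = -9 - 9 + 12 = -6
P[7] = -(-6) - 9 + 14 = 11
P[8] = -11 - (-6) + 16 = 11
P[9] = -11 - 11 + 18 = -4
P[10] = -(-4) - 11 + 20 = 13

13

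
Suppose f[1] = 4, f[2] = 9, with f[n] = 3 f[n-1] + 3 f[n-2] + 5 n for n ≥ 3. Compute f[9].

169344

f[3] = 3(9) + 3(4) + 15 = 54
f[4] = 3(54) + 3(9) + 20 = 209
f[5] = 3(209) + 3(54) + 25 = 814
f[6] = 3(814) + 3(209) + 30 = 3099
f[7] = 3(3099) + 3(814) + 35 = 11774
f[8] = 3(11774) + 3(3099) + 40 = 44659
f[9] = 3(44659) + 3(11774) + 45 = 169344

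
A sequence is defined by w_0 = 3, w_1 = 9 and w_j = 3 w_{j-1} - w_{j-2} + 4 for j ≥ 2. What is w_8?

10188

w_2 = 3*9 - 3 + 4 = 28
w_3 = 3*28 - 9 + 4 = 79
w_4 = 3*79 - 28 + 4 = 213
w_5 = 3*213 - 79 + 4 = 564
w_6 = 3*564 - 213 + 4 = 1483
w_7 = 3*1483 - 564 + 4 = 3889
w_8 = 3*3889 - 1483 + 4 = 10188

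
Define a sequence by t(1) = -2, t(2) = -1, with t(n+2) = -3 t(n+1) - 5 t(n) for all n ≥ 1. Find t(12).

t(3) = -3(-1) - 5(-2) = 13
t(4) = -3(13) - 5(-1) = -34
t(5) = -3(-34) - 5(13) = 37
t(6) = -3(37) - 5(-34) = 59
t(7) = -3(59) - 5(37) = -362
t(8) = -3(-362) - 5(59) = 791
t(9) = -3(791) - 5(-362) = -563
t(10) = -3(-563) - 5(791) = -2266
t(11) = -3(-2266) - 5(-563) = 9613
t(12) = -3(9613) - 5(-2266) = -17509

-17509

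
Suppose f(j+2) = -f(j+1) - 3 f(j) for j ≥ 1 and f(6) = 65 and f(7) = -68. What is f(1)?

Rearranging, f(j-2) = (f(j) + f(j-1)) / -3.
f(5) = (-68 + 65) / -3 = -3/-3 = 1
f(4) = (65 + 1) / -3 = 66/-3 = -22
f(3) = (1 + (-22)) / -3 = -21/-3 = 7
f(2) = (-22 + 7) / -3 = -15/-3 = 5
f(1) = (7 + 5) / -3 = 12/-3 = -4

-4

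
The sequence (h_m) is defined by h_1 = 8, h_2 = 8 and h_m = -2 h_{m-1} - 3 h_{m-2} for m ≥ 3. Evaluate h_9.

-760

h_3 = -2*8 - 3*8 = -40
h_4 = -2*(-40) - 3*8 = 56
h_5 = -2*56 - 3*(-40) = 8
h_6 = -2*8 - 3*56 = -184
h_7 = -2*(-184) - 3*8 = 344
h_8 = -2*344 - 3*(-184) = -136
h_9 = -2*(-136) - 3*344 = -760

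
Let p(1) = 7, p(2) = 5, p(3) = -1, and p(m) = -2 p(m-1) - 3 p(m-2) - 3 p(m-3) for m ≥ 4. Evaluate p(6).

-7

p(4) = -2(-1) - 3(5) - 3(7) = -34
p(5) = -2(-34) - 3(-1) - 3(5) = 56
p(6) = -2(56) - 3(-34) - 3(-1) = -7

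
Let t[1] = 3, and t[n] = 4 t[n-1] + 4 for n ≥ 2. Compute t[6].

4436

t[2] = 4(3) + 4 = 16
t[3] = 4(16) + 4 = 68
t[4] = 4(68) + 4 = 276
t[5] = 4(276) + 4 = 1108
t[6] = 4(1108) + 4 = 4436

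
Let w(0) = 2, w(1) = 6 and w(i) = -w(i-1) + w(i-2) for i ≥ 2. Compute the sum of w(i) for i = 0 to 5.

24

w(2) = -6 + 2 = -4
w(3) = -(-4) + 6 = 10
w(4) = -10 + (-4) = -14
w(5) = -(-14) + 10 = 24
Sum = 2 + 6 + (-4) + 10 + (-14) + 24 = 24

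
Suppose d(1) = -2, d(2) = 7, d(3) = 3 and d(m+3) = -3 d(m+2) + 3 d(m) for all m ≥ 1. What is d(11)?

d(4) = -3*3 + 3*(-2) = -15
d(5) = -3*(-15) + 3*7 = 66
d(6) = -3*66 + 3*3 = -189
d(7) = -3*(-189) + 3*(-15) = 522
d(8) = -3*522 + 3*66 = -1368
d(9) = -3*(-1368) + 3*(-189) = 3537
d(10) = -3*3537 + 3*522 = -9045
d(11) = -3*(-9045) + 3*(-1368) = 23031

23031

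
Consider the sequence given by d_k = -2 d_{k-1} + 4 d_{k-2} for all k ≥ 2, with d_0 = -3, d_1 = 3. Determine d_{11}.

d_2 = -2(3) + 4(-3) = -18
d_3 = -2(-18) + 4(3) = 48
d_4 = -2(48) + 4(-18) = -168
d_5 = -2(-168) + 4(48) = 528
d_6 = -2(528) + 4(-168) = -1728
d_7 = -2(-1728) + 4(528) = 5568
d_8 = -2(5568) + 4(-1728) = -18048
d_9 = -2(-18048) + 4(5568) = 58368
d_{10} = -2(58368) + 4(-18048) = -188928
d_{11} = -2(-188928) + 4(58368) = 611328

611328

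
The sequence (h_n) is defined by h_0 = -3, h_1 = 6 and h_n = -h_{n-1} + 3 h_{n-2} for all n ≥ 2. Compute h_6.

-411

h_2 = -6 + 3*(-3) = -15
h_3 = -(-15) + 3*6 = 33
h_4 = -33 + 3*(-15) = -78
h_5 = -(-78) + 3*33 = 177
h_6 = -177 + 3*(-78) = -411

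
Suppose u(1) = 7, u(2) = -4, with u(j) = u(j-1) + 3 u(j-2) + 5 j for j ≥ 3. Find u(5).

u(3) = (-4) + 3*7 + 15 = 32
u(4) = 32 + 3*(-4) + 20 = 40
u(5) = 40 + 3*32 + 25 = 161

161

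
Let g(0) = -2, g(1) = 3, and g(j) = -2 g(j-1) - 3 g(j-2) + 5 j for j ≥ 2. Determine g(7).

114

g(2) = -2(3) - 3(-2) + 10 = 10
g(3) = -2(10) - 3(3) + 15 = -14
g(4) = -2(-14) - 3(10) + 20 = 18
g(5) = -2(18) - 3(-14) + 25 = 31
g(6) = -2(31) - 3(18) + 30 = -86
g(7) = -2(-86) - 3(31) + 35 = 114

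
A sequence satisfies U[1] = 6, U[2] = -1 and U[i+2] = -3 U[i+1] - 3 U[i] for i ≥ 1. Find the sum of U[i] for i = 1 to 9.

U[3] = -3(-1) - 3(6) = -15
U[4] = -3(-15) - 3(-1) = 48
U[5] = -3(48) - 3(-15) = -99
U[6] = -3(-99) - 3(48) = 153
U[7] = -3(153) - 3(-99) = -162
U[8] = -3(-162) - 3(153) = 27
U[9] = -3(27) - 3(-162) = 405
Sum = 6 + (-1) + (-15) + 48 + (-99) + 153 + (-162) + 27 + 405 = 362

362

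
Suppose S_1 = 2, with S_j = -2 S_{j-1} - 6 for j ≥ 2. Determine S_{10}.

S_2 = -2·2 - 6 = -10
S_3 = -2·(-10) - 6 = 14
S_4 = -2·14 - 6 = -34
S_5 = -2·(-34) - 6 = 62
S_6 = -2·62 - 6 = -130
S_7 = -2·(-130) - 6 = 254
S_8 = -2·254 - 6 = -514
S_9 = -2·(-514) - 6 = 1022
S_{10} = -2·1022 - 6 = -2050

-2050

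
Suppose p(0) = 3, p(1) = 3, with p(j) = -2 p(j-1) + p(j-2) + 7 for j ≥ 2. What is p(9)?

-285

p(2) = -2·3 + 3 + 7 = 4
p(3) = -2·4 + 3 + 7 = 2
p(4) = -2·2 + 4 + 7 = 7
p(5) = -2·7 + 2 + 7 = -5
p(6) = -2·(-5) + 7 + 7 = 24
p(7) = -2·24 + (-5) + 7 = -46
p(8) = -2·(-46) + 24 + 7 = 123
p(9) = -2·123 + (-46) + 7 = -285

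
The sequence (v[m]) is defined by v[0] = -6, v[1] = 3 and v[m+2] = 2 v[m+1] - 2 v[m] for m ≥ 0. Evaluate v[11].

480

v[2] = 2*3 - 2*(-6) = 18
v[3] = 2*18 - 2*3 = 30
v[4] = 2*30 - 2*18 = 24
v[5] = 2*24 - 2*30 = -12
v[6] = 2*(-12) - 2*24 = -72
v[7] = 2*(-72) - 2*(-12) = -120
v[8] = 2*(-120) - 2*(-72) = -96
v[9] = 2*(-96) - 2*(-120) = 48
v[10] = 2*48 - 2*(-96) = 288
v[11] = 2*288 - 2*48 = 480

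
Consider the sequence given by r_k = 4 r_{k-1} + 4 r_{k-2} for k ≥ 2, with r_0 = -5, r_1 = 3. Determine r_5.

r_2 = 4*3 + 4*(-5) = -8
r_3 = 4*(-8) + 4*3 = -20
r_4 = 4*(-20) + 4*(-8) = -112
r_5 = 4*(-112) + 4*(-20) = -528

-528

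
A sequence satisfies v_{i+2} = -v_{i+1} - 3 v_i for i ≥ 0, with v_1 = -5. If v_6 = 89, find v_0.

Let v_0 = w.
v_2 = 5 - 3w
v_3 = 10 + 3w
v_4 = -25 + 6w
v_5 = -5 - 15w
v_6 = 80 - 3w
So 80 - 3w = 89, giving w = -3.

-3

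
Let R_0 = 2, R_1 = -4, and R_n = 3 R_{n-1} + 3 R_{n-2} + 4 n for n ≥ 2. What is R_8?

8954

R_2 = 3·(-4) + 3·2 + 8 = 2
R_3 = 3·2 + 3·(-4) + 12 = 6
R_4 = 3·6 + 3·2 + 16 = 40
R_5 = 3·40 + 3·6 + 20 = 158
R_6 = 3·158 + 3·40 + 24 = 618
R_7 = 3·618 + 3·158 + 28 = 2356
R_8 = 3·2356 + 3·618 + 32 = 8954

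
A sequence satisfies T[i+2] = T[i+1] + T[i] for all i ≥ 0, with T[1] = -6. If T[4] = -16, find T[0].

1

Let T[0] = y.
T[2] = -6 + y
T[3] = -12 + y
T[4] = -18 + 2y
So -18 + 2y = -16, giving y = 1.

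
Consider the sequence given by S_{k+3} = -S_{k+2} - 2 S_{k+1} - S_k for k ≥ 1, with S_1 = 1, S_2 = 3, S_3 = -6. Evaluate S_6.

-2

S_4 = -(-6) - 2(3) - 1 = -1
S_5 = -(-1) - 2(-6) - 3 = 10
S_6 = -10 - 2(-1) - (-6) = -2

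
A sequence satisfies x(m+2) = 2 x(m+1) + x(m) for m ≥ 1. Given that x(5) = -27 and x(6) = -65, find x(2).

-1

Rearranging, x(m-2) = x(m) - 2 x(m-1).
x(4) = -65 - 2*(-27) = -11
x(3) = -27 - 2*(-11) = -5
x(2) = -11 - 2*(-5) = -1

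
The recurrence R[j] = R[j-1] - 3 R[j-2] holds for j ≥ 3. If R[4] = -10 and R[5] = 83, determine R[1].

8

Rearranging, R[j-2] = (R[j] - R[j-1]) / -3.
R[3] = (83 - (-10)) / -3 = 93/-3 = -31
R[2] = (-10 - (-31)) / -3 = 21/-3 = -7
R[1] = (-31 - (-7)) / -3 = -24/-3 = 8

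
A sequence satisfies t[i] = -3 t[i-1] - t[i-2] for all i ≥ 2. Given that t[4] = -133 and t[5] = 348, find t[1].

Rearranging, t[i-2] = -(t[i] + 3 t[i-1]).
t[3] = -(348 + 3(-133)) = 51
t[2] = -(-133 + 3(51)) = -20
t[1] = -(51 + 3(-20)) = 9

9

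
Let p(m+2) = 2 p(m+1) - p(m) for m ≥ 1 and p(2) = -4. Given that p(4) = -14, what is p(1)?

Let p(1) = x.
p(3) = -8 - x
p(4) = -12 - 2x
So -12 - 2x = -14, giving x = 1.

1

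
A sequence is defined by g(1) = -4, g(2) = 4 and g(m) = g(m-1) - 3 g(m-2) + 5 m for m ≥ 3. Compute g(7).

6

g(3) = 4 - 3*(-4) + 15 = 31
g(4) = 31 - 3*4 + 20 = 39
g(5) = 39 - 3*31 + 25 = -29
g(6) = (-29) - 3*39 + 30 = -116
g(7) = (-116) - 3*(-29) + 35 = 6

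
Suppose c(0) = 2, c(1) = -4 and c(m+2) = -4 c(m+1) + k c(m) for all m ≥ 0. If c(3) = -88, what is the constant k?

c(2) = 16 + 2k
c(3) = -64 - 12k
So -64 - 12k = -88, giving k = 2.

2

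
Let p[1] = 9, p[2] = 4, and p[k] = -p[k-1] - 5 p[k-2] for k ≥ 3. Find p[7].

p[3] = -4 - 5*9 = -49
p[4] = -(-49) - 5*4 = 29
p[5] = -29 - 5*(-49) = 216
p[6] = -216 - 5*29 = -361
p[7] = -(-361) - 5*216 = -719

-719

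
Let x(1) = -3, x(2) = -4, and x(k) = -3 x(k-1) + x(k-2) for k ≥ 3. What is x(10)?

-40099

x(3) = -3*(-4) + (-3) = 9
x(4) = -3*9 + (-4) = -31
x(5) = -3*(-31) + 9 = 102
x(6) = -3*102 + (-31) = -337
x(7) = -3*(-337) + 102 = 1113
x(8) = -3*1113 + (-337) = -3676
x(9) = -3*(-3676) + 1113 = 12141
x(10) = -3*12141 + (-3676) = -40099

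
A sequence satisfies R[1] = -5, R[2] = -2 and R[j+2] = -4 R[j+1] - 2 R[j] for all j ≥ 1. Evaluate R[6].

R[3] = -4·(-2) - 2·(-5) = 18
R[4] = -4·18 - 2·(-2) = -68
R[5] = -4·(-68) - 2·18 = 236
R[6] = -4·236 - 2·(-68) = -808

-808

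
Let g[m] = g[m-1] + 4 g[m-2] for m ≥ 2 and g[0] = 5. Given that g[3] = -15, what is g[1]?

-7

Let g[1] = z.
g[2] = 20 + z
g[3] = 20 + 5z
So 20 + 5z = -15, giving z = -7.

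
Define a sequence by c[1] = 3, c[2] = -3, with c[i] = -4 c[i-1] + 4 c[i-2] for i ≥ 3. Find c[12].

c[3] = -4·(-3) + 4·3 = 24
c[4] = -4·24 + 4·(-3) = -108
c[5] = -4·(-108) + 4·24 = 528
c[6] = -4·528 + 4·(-108) = -2544
c[7] = -4·(-2544) + 4·528 = 12288
c[8] = -4·12288 + 4·(-2544) = -59328
c[9] = -4·(-59328) + 4·12288 = 286464
c[10] = -4·286464 + 4·(-59328) = -1383168
c[11] = -4·(-1383168) + 4·286464 = 6678528
c[12] = -4·6678528 + 4·(-1383168) = -32246784

-32246784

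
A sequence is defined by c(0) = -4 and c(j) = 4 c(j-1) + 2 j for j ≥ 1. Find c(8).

c(1) = 4(-4) + 2 = -14
c(2) = 4(-14) + 4 = -52
c(3) = 4(-52) + 6 = -202
c(4) = 4(-202) + 8 = -800
c(5) = 4(-800) + 10 = -3190
c(6) = 4(-3190) + 12 = -12748
c(7) = 4(-12748) + 14 = -50978
c(8) = 4(-50978) + 16 = -203896

-203896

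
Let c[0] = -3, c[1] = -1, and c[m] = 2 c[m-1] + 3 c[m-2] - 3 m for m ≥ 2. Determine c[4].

-155

c[2] = 2*(-1) + 3*(-3) - 6 = -17
c[3] = 2*(-17) + 3*(-1) - 9 = -46
c[4] = 2*(-46) + 3*(-17) - 12 = -155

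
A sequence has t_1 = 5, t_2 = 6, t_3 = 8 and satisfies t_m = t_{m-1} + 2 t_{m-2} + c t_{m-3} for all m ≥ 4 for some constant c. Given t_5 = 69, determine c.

3

t_4 = 20 + 5c
t_5 = 36 + 11c
So 36 + 11c = 69, giving c = 3.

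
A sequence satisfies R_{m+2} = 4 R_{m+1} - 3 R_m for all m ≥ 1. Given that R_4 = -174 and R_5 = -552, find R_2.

-6

Rearranging, R_{m-2} = (R_m - 4 R_{m-1}) / -3.
R_3 = (-552 - 4(-174)) / -3 = 144/-3 = -48
R_2 = (-174 - 4(-48)) / -3 = 18/-3 = -6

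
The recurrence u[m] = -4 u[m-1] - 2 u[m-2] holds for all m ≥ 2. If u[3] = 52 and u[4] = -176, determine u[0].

Rearranging, u[m-2] = (u[m] + 4 u[m-1]) / -2.
u[2] = (-176 + 4(52)) / -2 = 32/-2 = -16
u[1] = (52 + 4(-16)) / -2 = -12/-2 = 6
u[0] = (-16 + 4(6)) / -2 = 8/-2 = -4

-4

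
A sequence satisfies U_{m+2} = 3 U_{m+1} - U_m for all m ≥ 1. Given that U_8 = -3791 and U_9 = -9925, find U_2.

-7

Rearranging, U_{m-2} = -(U_m - 3 U_{m-1}).
U_7 = -(-9925 - 3*(-3791)) = -1448
U_6 = -(-3791 - 3*(-1448)) = -553
U_5 = -(-1448 - 3*(-553)) = -211
U_4 = -(-553 - 3*(-211)) = -80
U_3 = -(-211 - 3*(-80)) = -29
U_2 = -(-80 - 3*(-29)) = -7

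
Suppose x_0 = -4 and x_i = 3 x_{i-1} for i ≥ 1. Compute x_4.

x_1 = 3(-4) = -12
x_2 = 3(-12) = -36
x_3 = 3(-36) = -108
x_4 = 3(-108) = -324

-324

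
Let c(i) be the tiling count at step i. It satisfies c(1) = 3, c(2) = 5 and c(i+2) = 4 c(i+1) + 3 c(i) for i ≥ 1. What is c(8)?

61235

c(3) = 4*5 + 3*3 = 29
c(4) = 4*29 + 3*5 = 131
c(5) = 4*131 + 3*29 = 611
c(6) = 4*611 + 3*131 = 2837
c(7) = 4*2837 + 3*611 = 13181
c(8) = 4*13181 + 3*2837 = 61235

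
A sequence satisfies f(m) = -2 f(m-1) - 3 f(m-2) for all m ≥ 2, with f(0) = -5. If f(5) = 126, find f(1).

Let f(1) = y.
f(2) = 15 - 2y
f(3) = -30 + y
f(4) = 15 + 4y
f(5) = 60 - 11y
So 60 - 11y = 126, giving y = -6.

-6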